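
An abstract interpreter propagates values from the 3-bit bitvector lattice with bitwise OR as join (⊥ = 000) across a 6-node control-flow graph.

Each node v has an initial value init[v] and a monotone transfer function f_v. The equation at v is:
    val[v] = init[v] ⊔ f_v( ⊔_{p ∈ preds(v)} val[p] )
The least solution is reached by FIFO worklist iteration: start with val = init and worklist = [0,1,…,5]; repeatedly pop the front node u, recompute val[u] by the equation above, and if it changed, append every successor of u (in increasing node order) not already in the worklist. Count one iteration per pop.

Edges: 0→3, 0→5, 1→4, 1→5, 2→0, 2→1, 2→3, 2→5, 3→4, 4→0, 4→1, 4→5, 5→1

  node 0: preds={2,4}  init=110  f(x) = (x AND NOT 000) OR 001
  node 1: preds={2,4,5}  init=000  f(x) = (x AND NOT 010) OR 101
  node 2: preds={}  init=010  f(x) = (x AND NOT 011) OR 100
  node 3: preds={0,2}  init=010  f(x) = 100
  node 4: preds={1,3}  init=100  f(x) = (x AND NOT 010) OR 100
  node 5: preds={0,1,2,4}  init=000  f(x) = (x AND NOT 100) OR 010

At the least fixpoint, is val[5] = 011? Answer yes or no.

yes

Trace (8 dequeues):
  [1] u=0 | in 110 | out 111 | prev 110 | push {}
  [2] u=1 | in 110 | out 101 | prev 000 | push {}
  [3] u=2 | in 000 | out 110 | prev 010 | push {0,1}
  [4] u=3 | in 111 | out 110 | prev 010 | push {}
  [5] u=4 | in 111 | out 101 | prev 100 | push {}
  [6] u=5 | in 111 | out 011 | prev 000 | push {}
  [7] u=0 | in 111 | out 111 | ==
  [8] u=1 | in 111 | out 101 | ==

Converged values:
  [0] 111
  [1] 101
  [2] 110
  [3] 110
  [4] 101
  [5] 011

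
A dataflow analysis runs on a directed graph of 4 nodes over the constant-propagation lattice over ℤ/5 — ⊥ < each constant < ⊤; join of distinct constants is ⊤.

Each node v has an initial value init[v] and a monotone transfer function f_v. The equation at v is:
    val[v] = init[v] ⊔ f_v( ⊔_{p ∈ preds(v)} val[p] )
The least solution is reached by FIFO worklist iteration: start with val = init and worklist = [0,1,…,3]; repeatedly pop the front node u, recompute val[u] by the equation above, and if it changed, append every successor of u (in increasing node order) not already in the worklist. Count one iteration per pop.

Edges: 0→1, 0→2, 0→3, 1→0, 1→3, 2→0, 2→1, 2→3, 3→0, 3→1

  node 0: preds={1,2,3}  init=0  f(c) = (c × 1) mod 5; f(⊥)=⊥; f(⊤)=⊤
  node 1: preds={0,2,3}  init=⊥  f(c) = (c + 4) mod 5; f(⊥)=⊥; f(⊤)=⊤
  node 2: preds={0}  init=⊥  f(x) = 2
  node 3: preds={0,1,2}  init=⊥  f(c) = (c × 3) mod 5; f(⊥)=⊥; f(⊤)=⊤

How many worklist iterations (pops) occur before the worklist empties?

Worklist (9 pops):
  #1 pop 0: in=⊥ → 0 (no change)
  #2 pop 1: in=0 → 4 (was ⊥); enqueue [0]
  #3 pop 2: in=0 → 2 (was ⊥); enqueue [1]
  #4 pop 3: in=⊤ → ⊤ (was ⊥); enqueue []
  #5 pop 0: in=⊤ → ⊤ (was 0); enqueue [2,3]
  #6 pop 1: in=⊤ → ⊤ (was 4); enqueue [0]
  #7 pop 2: in=⊤ → 2 (no change)
  #8 pop 3: in=⊤ → ⊤ (no change)
  #9 pop 0: in=⊤ → ⊤ (no change)

Fixpoint:
  val[0] = ⊤
  val[1] = ⊤
  val[2] = 2
  val[3] = ⊤

9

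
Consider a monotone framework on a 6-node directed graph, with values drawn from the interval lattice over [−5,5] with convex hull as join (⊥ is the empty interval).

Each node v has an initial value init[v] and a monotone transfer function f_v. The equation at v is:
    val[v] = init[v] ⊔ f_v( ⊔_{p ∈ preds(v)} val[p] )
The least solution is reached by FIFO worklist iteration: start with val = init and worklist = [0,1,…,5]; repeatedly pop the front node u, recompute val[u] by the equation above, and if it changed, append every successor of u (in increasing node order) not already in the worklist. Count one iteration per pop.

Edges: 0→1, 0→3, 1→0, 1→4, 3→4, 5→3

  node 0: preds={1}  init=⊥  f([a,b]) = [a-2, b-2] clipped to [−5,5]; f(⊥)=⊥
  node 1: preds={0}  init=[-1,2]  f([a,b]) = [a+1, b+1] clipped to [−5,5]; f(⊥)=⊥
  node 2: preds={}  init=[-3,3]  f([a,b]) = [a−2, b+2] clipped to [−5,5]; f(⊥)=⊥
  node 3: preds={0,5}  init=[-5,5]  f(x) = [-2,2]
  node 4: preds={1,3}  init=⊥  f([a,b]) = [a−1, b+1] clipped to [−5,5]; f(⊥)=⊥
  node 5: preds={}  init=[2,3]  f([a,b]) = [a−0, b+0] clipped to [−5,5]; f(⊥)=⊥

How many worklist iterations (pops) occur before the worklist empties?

15

Worklist (15 pops):
  #1 pop 0: in=[-1,2] → [-3,0] (was ⊥); enqueue []
  #2 pop 1: in=[-3,0] → [-2,2] (was [-1,2]); enqueue [0]
  #3 pop 2: in=⊥ → [-3,3] (no change)
  #4 pop 3: in=[-3,3] → [-5,5] (no change)
  #5 pop 4: in=[-5,5] → [-5,5] (was ⊥); enqueue []
  #6 pop 5: in=⊥ → [2,3] (no change)
  #7 pop 0: in=[-2,2] → [-4,0] (was [-3,0]); enqueue [1,3]
  #8 pop 1: in=[-4,0] → [-3,2] (was [-2,2]); enqueue [0,4]
  #9 pop 3: in=[-4,3] → [-5,5] (no change)
  #10 pop 0: in=[-3,2] → [-5,0] (was [-4,0]); enqueue [1,3]
  #11 pop 4: in=[-5,5] → [-5,5] (no change)
  #12 pop 1: in=[-5,0] → [-4,2] (was [-3,2]); enqueue [0,4]
  #13 pop 3: in=[-5,3] → [-5,5] (no change)
  #14 pop 0: in=[-4,2] → [-5,0] (no change)
  #15 pop 4: in=[-5,5] → [-5,5] (no change)

Fixpoint:
  val[0] = [-5,0]
  val[1] = [-4,2]
  val[2] = [-3,3]
  val[3] = [-5,5]
  val[4] = [-5,5]
  val[5] = [2,3]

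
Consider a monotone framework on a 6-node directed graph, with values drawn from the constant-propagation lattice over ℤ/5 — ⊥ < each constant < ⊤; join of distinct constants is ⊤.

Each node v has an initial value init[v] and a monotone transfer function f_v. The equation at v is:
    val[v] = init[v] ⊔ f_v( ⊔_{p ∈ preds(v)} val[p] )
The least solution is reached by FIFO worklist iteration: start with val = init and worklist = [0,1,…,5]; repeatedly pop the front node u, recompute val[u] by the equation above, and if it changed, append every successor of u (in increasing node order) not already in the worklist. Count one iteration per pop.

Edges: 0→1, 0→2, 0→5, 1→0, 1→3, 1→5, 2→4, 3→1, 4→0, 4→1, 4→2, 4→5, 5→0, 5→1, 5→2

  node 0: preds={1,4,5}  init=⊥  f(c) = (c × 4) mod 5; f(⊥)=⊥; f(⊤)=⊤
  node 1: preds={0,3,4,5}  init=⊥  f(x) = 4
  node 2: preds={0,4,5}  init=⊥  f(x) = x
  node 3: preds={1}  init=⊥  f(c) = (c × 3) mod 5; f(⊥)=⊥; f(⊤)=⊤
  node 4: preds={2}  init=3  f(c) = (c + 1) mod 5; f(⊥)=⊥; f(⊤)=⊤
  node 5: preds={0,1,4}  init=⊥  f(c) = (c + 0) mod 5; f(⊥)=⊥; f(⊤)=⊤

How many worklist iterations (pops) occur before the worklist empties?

Iteration log — 10 steps:
  step 1. node 0  ⊔preds=3  new=2  old=⊥  +wl: 
  step 2. node 1  ⊔preds=⊤  new=4  old=⊥  +wl: 0
  step 3. node 2  ⊔preds=⊤  new=⊤  old=⊥  +wl: 
  step 4. node 3  ⊔preds=4  new=2  old=⊥  +wl: 1
  step 5. node 4  ⊔preds=⊤  new=⊤  old=3  +wl: 2
  step 6. node 5  ⊔preds=⊤  new=⊤  old=⊥  +wl: 
  step 7. node 0  ⊔preds=⊤  new=⊤  old=2  +wl: 5
  step 8. node 1  ⊔preds=⊤  new=4  stable
  step 9. node 2  ⊔preds=⊤  new=⊤  stable
  step 10. node 5  ⊔preds=⊤  new=⊤  stable

Least fixpoint reached:
  node 0: ⊤
  node 1: 4
  node 2: ⊤
  node 3: 2
  node 4: ⊤
  node 5: ⊤

10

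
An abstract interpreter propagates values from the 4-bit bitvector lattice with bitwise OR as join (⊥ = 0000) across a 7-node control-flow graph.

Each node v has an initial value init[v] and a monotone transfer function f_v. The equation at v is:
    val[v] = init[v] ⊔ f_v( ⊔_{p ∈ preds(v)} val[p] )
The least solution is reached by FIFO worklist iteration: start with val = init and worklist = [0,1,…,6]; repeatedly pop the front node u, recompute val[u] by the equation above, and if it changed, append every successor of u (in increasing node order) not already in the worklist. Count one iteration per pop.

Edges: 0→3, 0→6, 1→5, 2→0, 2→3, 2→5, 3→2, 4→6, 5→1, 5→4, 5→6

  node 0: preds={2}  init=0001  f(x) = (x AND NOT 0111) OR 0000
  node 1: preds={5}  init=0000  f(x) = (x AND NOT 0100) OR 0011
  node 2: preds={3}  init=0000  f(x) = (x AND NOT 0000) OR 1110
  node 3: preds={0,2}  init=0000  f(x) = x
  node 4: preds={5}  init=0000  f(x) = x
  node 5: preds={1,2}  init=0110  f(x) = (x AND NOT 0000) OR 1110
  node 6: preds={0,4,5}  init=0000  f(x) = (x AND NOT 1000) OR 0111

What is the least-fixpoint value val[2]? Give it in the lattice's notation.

Iteration log — 15 steps:
  step 1. node 0  ⊔preds=0000  new=0001  stable
  step 2. node 1  ⊔preds=0110  new=0011  old=0000  +wl: 
  step 3. node 2  ⊔preds=0000  new=1110  old=0000  +wl: 0
  step 4. node 3  ⊔preds=1111  new=1111  old=0000  +wl: 2
  step 5. node 4  ⊔preds=0110  new=0110  old=0000  +wl: 
  step 6. node 5  ⊔preds=1111  new=1111  old=0110  +wl: 1,4
  step 7. node 6  ⊔preds=1111  new=0111  old=0000  +wl: 
  step 8. node 0  ⊔preds=1110  new=1001  old=0001  +wl: 3,6
  step 9. node 2  ⊔preds=1111  new=1111  old=1110  +wl: 0,5
  step 10. node 1  ⊔preds=1111  new=1011  old=0011  +wl: 
  step 11. node 4  ⊔preds=1111  new=1111  old=0110  +wl: 
  step 12. node 3  ⊔preds=1111  new=1111  stable
  step 13. node 6  ⊔preds=1111  new=0111  stable
  step 14. node 0  ⊔preds=1111  new=1001  stable
  step 15. node 5  ⊔preds=1111  new=1111  stable

Least fixpoint reached:
  node 0: 1001
  node 1: 1011
  node 2: 1111
  node 3: 1111
  node 4: 1111
  node 5: 1111
  node 6: 0111

1111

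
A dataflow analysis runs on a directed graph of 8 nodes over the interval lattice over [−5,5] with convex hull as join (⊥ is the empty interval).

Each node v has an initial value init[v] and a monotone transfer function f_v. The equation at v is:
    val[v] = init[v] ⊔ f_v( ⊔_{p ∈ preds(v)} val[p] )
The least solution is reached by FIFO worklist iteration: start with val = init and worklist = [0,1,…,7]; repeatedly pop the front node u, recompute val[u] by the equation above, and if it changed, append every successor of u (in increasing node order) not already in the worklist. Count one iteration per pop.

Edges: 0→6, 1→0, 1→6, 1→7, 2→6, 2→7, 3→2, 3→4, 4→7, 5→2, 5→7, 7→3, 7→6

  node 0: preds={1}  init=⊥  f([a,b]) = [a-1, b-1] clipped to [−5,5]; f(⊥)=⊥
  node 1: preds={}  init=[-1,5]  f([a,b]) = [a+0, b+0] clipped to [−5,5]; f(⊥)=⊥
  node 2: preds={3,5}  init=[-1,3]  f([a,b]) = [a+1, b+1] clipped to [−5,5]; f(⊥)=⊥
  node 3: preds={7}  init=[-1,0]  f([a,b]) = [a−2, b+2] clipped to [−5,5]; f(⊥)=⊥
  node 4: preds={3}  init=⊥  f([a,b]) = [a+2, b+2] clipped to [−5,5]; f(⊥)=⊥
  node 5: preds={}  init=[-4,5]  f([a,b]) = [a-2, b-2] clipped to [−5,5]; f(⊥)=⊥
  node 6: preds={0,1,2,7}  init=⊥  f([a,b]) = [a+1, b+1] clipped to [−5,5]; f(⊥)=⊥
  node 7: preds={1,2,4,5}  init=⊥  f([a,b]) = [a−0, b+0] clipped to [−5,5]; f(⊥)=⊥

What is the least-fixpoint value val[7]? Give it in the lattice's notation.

Trace (14 dequeues):
  [1] u=0 | in [-1,5] | out [-2,4] | prev ⊥ | push {}
  [2] u=1 | in ⊥ | out [-1,5] | ==
  [3] u=2 | in [-4,5] | out [-3,5] | prev [-1,3] | push {}
  [4] u=3 | in ⊥ | out [-1,0] | ==
  [5] u=4 | in [-1,0] | out [1,2] | prev ⊥ | push {}
  [6] u=5 | in ⊥ | out [-4,5] | ==
  [7] u=6 | in [-3,5] | out [-2,5] | prev ⊥ | push {}
  [8] u=7 | in [-4,5] | out [-4,5] | prev ⊥ | push {3,6}
  [9] u=3 | in [-4,5] | out [-5,5] | prev [-1,0] | push {2,4}
  [10] u=6 | in [-4,5] | out [-3,5] | prev [-2,5] | push {}
  [11] u=2 | in [-5,5] | out [-4,5] | prev [-3,5] | push {6,7}
  [12] u=4 | in [-5,5] | out [-3,5] | prev [1,2] | push {}
  [13] u=6 | in [-4,5] | out [-3,5] | ==
  [14] u=7 | in [-4,5] | out [-4,5] | ==

Converged values:
  [0] [-2,4]
  [1] [-1,5]
  [2] [-4,5]
  [3] [-5,5]
  [4] [-3,5]
  [5] [-4,5]
  [6] [-3,5]
  [7] [-4,5]

[-4,5]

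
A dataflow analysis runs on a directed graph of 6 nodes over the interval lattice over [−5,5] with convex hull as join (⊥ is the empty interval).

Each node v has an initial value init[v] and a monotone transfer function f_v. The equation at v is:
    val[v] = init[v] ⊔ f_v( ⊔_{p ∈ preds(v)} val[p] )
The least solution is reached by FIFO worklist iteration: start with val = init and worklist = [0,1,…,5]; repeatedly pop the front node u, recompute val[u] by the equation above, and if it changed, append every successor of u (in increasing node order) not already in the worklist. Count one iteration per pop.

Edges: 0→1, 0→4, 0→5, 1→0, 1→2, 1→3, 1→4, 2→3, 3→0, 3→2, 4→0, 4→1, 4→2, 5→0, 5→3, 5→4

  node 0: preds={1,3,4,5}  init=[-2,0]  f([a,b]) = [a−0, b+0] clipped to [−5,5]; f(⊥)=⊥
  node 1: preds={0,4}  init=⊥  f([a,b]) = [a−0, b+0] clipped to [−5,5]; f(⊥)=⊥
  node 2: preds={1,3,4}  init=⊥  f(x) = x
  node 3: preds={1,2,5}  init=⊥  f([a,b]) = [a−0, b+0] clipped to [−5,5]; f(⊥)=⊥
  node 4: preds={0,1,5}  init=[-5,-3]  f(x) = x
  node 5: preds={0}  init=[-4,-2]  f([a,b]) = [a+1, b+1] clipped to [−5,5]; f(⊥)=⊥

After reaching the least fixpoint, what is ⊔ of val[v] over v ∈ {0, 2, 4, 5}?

[-5,5]

Worklist (40 pops):
  #1 pop 0: in=[-5,-2] → [-5,0] (was [-2,0]); enqueue []
  #2 pop 1: in=[-5,0] → [-5,0] (was ⊥); enqueue [0]
  #3 pop 2: in=[-5,0] → [-5,0] (was ⊥); enqueue []
  #4 pop 3: in=[-5,0] → [-5,0] (was ⊥); enqueue [2]
  #5 pop 4: in=[-5,0] → [-5,0] (was [-5,-3]); enqueue [1]
  #6 pop 5: in=[-5,0] → [-4,1] (was [-4,-2]); enqueue [3,4]
  #7 pop 0: in=[-5,1] → [-5,1] (was [-5,0]); enqueue [5]
  #8 pop 2: in=[-5,0] → [-5,0] (no change)
  #9 pop 1: in=[-5,1] → [-5,1] (was [-5,0]); enqueue [0,2]
  #10 pop 3: in=[-5,1] → [-5,1] (was [-5,0]); enqueue []
  #11 pop 4: in=[-5,1] → [-5,1] (was [-5,0]); enqueue [1]
  #12 pop 5: in=[-5,1] → [-4,2] (was [-4,1]); enqueue [3,4]
  #13 pop 0: in=[-5,2] → [-5,2] (was [-5,1]); enqueue [5]
  #14 pop 2: in=[-5,1] → [-5,1] (was [-5,0]); enqueue []
  #15 pop 1: in=[-5,2] → [-5,2] (was [-5,1]); enqueue [0,2]
  #16 pop 3: in=[-5,2] → [-5,2] (was [-5,1]); enqueue []
  #17 pop 4: in=[-5,2] → [-5,2] (was [-5,1]); enqueue [1]
  #18 pop 5: in=[-5,2] → [-4,3] (was [-4,2]); enqueue [3,4]
  #19 pop 0: in=[-5,3] → [-5,3] (was [-5,2]); enqueue [5]
  #20 pop 2: in=[-5,2] → [-5,2] (was [-5,1]); enqueue []
  #21 pop 1: in=[-5,3] → [-5,3] (was [-5,2]); enqueue [0,2]
  #22 pop 3: in=[-5,3] → [-5,3] (was [-5,2]); enqueue []
  #23 pop 4: in=[-5,3] → [-5,3] (was [-5,2]); enqueue [1]
  #24 pop 5: in=[-5,3] → [-4,4] (was [-4,3]); enqueue [3,4]
  #25 pop 0: in=[-5,4] → [-5,4] (was [-5,3]); enqueue [5]
  #26 pop 2: in=[-5,3] → [-5,3] (was [-5,2]); enqueue []
  #27 pop 1: in=[-5,4] → [-5,4] (was [-5,3]); enqueue [0,2]
  #28 pop 3: in=[-5,4] → [-5,4] (was [-5,3]); enqueue []
  #29 pop 4: in=[-5,4] → [-5,4] (was [-5,3]); enqueue [1]
  #30 pop 5: in=[-5,4] → [-4,5] (was [-4,4]); enqueue [3,4]
  #31 pop 0: in=[-5,5] → [-5,5] (was [-5,4]); enqueue [5]
  #32 pop 2: in=[-5,4] → [-5,4] (was [-5,3]); enqueue []
  #33 pop 1: in=[-5,5] → [-5,5] (was [-5,4]); enqueue [0,2]
  #34 pop 3: in=[-5,5] → [-5,5] (was [-5,4]); enqueue []
  #35 pop 4: in=[-5,5] → [-5,5] (was [-5,4]); enqueue [1]
  #36 pop 5: in=[-5,5] → [-4,5] (no change)
  #37 pop 0: in=[-5,5] → [-5,5] (no change)
  #38 pop 2: in=[-5,5] → [-5,5] (was [-5,4]); enqueue [3]
  #39 pop 1: in=[-5,5] → [-5,5] (no change)
  #40 pop 3: in=[-5,5] → [-5,5] (no change)

Fixpoint:
  val[0] = [-5,5]
  val[1] = [-5,5]
  val[2] = [-5,5]
  val[3] = [-5,5]
  val[4] = [-5,5]
  val[5] = [-4,5]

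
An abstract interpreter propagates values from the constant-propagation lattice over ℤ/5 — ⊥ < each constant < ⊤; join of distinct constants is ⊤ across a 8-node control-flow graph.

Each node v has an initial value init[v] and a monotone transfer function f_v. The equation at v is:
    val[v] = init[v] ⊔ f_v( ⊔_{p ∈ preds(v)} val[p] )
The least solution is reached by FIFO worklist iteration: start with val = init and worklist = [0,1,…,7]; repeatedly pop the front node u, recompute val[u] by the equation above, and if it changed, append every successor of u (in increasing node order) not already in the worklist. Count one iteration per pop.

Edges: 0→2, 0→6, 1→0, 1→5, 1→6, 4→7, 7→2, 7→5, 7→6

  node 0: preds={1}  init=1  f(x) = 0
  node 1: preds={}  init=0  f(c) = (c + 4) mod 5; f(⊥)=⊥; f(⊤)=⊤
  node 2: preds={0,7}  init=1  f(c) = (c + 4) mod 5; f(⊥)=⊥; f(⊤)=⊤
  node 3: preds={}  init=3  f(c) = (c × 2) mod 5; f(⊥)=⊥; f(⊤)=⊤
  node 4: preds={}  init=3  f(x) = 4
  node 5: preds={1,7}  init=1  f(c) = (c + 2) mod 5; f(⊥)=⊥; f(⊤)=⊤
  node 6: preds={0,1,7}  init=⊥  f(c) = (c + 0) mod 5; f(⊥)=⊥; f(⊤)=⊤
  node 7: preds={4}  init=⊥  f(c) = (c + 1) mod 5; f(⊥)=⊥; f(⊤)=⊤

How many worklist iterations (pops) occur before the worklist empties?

Iteration log — 11 steps:
  step 1. node 0  ⊔preds=0  new=⊤  old=1  +wl: 
  step 2. node 1  ⊔preds=⊥  new=0  stable
  step 3. node 2  ⊔preds=⊤  new=⊤  old=1  +wl: 
  step 4. node 3  ⊔preds=⊥  new=3  stable
  step 5. node 4  ⊔preds=⊥  new=⊤  old=3  +wl: 
  step 6. node 5  ⊔preds=0  new=⊤  old=1  +wl: 
  step 7. node 6  ⊔preds=⊤  new=⊤  old=⊥  +wl: 
  step 8. node 7  ⊔preds=⊤  new=⊤  old=⊥  +wl: 2,5,6
  step 9. node 2  ⊔preds=⊤  new=⊤  stable
  step 10. node 5  ⊔preds=⊤  new=⊤  stable
  step 11. node 6  ⊔preds=⊤  new=⊤  stable

Least fixpoint reached:
  node 0: ⊤
  node 1: 0
  node 2: ⊤
  node 3: 3
  node 4: ⊤
  node 5: ⊤
  node 6: ⊤
  node 7: ⊤

11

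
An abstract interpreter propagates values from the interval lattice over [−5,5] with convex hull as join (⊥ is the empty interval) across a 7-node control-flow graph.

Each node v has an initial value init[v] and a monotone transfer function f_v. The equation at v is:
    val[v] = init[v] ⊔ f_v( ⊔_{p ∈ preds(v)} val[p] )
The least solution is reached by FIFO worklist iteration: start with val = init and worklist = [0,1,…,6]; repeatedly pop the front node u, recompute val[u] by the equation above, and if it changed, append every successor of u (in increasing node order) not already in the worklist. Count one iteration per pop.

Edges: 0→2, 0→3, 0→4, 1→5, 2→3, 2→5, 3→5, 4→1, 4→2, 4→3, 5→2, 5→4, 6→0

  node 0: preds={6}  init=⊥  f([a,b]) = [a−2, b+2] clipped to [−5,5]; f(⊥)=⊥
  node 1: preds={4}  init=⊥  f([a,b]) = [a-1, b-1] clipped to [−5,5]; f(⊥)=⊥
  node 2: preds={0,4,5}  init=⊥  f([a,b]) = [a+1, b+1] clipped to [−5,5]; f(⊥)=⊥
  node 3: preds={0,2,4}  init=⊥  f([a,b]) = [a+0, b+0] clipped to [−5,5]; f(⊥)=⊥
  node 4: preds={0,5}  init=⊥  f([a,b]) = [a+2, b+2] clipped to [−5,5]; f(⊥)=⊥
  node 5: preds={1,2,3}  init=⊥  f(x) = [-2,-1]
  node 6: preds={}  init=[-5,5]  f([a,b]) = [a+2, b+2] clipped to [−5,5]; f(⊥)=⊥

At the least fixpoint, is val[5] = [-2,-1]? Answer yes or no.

yes

Worklist (12 pops):
  #1 pop 0: in=[-5,5] → [-5,5] (was ⊥); enqueue []
  #2 pop 1: in=⊥ → ⊥ (no change)
  #3 pop 2: in=[-5,5] → [-4,5] (was ⊥); enqueue []
  #4 pop 3: in=[-5,5] → [-5,5] (was ⊥); enqueue []
  #5 pop 4: in=[-5,5] → [-3,5] (was ⊥); enqueue [1,2,3]
  #6 pop 5: in=[-5,5] → [-2,-1] (was ⊥); enqueue [4]
  #7 pop 6: in=⊥ → [-5,5] (no change)
  #8 pop 1: in=[-3,5] → [-4,4] (was ⊥); enqueue [5]
  #9 pop 2: in=[-5,5] → [-4,5] (no change)
  #10 pop 3: in=[-5,5] → [-5,5] (no change)
  #11 pop 4: in=[-5,5] → [-3,5] (no change)
  #12 pop 5: in=[-5,5] → [-2,-1] (no change)

Fixpoint:
  val[0] = [-5,5]
  val[1] = [-4,4]
  val[2] = [-4,5]
  val[3] = [-5,5]
  val[4] = [-3,5]
  val[5] = [-2,-1]
  val[6] = [-5,5]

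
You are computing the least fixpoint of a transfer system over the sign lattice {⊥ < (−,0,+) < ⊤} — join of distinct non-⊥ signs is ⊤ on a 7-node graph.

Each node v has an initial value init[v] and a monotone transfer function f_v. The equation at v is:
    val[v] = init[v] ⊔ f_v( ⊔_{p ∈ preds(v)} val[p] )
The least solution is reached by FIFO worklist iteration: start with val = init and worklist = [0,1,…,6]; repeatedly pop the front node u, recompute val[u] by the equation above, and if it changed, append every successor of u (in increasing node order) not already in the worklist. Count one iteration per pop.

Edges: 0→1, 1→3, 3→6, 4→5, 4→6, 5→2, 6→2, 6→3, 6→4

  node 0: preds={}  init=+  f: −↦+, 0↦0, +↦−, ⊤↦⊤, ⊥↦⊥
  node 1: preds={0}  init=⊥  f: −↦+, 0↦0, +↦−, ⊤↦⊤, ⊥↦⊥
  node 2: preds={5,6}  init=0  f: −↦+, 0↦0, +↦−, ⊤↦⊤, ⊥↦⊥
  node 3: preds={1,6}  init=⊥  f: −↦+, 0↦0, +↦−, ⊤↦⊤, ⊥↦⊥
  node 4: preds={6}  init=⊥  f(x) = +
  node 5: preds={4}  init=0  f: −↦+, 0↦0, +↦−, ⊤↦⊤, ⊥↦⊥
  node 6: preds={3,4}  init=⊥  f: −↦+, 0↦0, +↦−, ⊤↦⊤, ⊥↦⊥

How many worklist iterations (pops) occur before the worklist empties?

Trace (10 dequeues):
  [1] u=0 | in ⊥ | out + | ==
  [2] u=1 | in + | out − | prev ⊥ | push {}
  [3] u=2 | in 0 | out 0 | ==
  [4] u=3 | in − | out + | prev ⊥ | push {}
  [5] u=4 | in ⊥ | out + | prev ⊥ | push {}
  [6] u=5 | in + | out ⊤ | prev 0 | push {2}
  [7] u=6 | in + | out − | prev ⊥ | push {3,4}
  [8] u=2 | in ⊤ | out ⊤ | prev 0 | push {}
  [9] u=3 | in − | out + | ==
  [10] u=4 | in − | out + | ==

Converged values:
  [0] +
  [1] −
  [2] ⊤
  [3] +
  [4] +
  [5] ⊤
  [6] −

10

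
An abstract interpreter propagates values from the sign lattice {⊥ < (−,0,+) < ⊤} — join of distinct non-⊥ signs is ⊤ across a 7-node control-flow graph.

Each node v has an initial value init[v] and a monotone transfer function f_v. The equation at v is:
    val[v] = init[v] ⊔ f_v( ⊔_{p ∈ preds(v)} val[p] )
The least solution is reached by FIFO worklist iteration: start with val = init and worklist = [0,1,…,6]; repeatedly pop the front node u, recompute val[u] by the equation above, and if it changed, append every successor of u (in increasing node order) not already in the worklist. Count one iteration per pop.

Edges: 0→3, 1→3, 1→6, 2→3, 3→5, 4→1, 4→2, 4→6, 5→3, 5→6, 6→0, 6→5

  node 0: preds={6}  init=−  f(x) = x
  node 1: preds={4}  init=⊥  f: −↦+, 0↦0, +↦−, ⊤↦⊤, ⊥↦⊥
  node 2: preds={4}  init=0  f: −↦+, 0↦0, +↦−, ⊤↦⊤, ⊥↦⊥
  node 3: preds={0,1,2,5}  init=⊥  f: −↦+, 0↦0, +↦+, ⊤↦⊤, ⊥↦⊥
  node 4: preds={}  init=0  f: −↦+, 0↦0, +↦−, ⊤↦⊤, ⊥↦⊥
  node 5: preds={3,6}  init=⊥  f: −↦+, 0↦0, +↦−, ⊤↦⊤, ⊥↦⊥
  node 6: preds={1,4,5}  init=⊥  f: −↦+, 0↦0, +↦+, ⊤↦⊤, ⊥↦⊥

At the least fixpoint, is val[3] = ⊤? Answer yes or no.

yes

Trace (11 dequeues):
  [1] u=0 | in ⊥ | out − | ==
  [2] u=1 | in 0 | out 0 | prev ⊥ | push {}
  [3] u=2 | in 0 | out 0 | ==
  [4] u=3 | in ⊤ | out ⊤ | prev ⊥ | push {}
  [5] u=4 | in ⊥ | out 0 | ==
  [6] u=5 | in ⊤ | out ⊤ | prev ⊥ | push {3}
  [7] u=6 | in ⊤ | out ⊤ | prev ⊥ | push {0,5}
  [8] u=3 | in ⊤ | out ⊤ | ==
  [9] u=0 | in ⊤ | out ⊤ | prev − | push {3}
  [10] u=5 | in ⊤ | out ⊤ | ==
  [11] u=3 | in ⊤ | out ⊤ | ==

Converged values:
  [0] ⊤
  [1] 0
  [2] 0
  [3] ⊤
  [4] 0
  [5] ⊤
  [6] ⊤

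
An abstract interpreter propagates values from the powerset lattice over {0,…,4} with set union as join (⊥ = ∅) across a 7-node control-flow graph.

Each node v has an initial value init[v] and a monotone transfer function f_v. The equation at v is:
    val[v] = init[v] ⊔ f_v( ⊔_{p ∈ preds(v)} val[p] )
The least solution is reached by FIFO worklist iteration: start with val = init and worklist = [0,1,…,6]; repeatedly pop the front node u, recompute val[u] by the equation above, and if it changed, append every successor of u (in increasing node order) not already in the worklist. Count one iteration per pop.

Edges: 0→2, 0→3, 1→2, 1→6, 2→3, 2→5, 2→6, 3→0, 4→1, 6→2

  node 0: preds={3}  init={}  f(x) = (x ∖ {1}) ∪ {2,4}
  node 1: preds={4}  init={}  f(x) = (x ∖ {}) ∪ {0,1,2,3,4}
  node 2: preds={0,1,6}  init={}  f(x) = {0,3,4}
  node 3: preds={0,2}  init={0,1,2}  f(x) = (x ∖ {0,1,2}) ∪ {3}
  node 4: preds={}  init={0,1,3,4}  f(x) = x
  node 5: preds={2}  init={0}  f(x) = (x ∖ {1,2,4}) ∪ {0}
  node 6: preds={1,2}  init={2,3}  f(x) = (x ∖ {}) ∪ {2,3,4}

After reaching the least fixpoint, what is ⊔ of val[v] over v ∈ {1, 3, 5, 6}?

Iteration log — 10 steps:
  step 1. node 0  ⊔preds={0,1,2}  new={0,2,4}  old={}  +wl: 
  step 2. node 1  ⊔preds={0,1,3,4}  new={0,1,2,3,4}  old={}  +wl: 
  step 3. node 2  ⊔preds={0,1,2,3,4}  new={0,3,4}  old={}  +wl: 
  step 4. node 3  ⊔preds={0,2,3,4}  new={0,1,2,3,4}  old={0,1,2}  +wl: 0
  step 5. node 4  ⊔preds={}  new={0,1,3,4}  stable
  step 6. node 5  ⊔preds={0,3,4}  new={0,3}  old={0}  +wl: 
  step 7. node 6  ⊔preds={0,1,2,3,4}  new={0,1,2,3,4}  old={2,3}  +wl: 2
  step 8. node 0  ⊔preds={0,1,2,3,4}  new={0,2,3,4}  old={0,2,4}  +wl: 3
  step 9. node 2  ⊔preds={0,1,2,3,4}  new={0,3,4}  stable
  step 10. node 3  ⊔preds={0,2,3,4}  new={0,1,2,3,4}  stable

Least fixpoint reached:
  node 0: {0,2,3,4}
  node 1: {0,1,2,3,4}
  node 2: {0,3,4}
  node 3: {0,1,2,3,4}
  node 4: {0,1,3,4}
  node 5: {0,3}
  node 6: {0,1,2,3,4}

{0,1,2,3,4}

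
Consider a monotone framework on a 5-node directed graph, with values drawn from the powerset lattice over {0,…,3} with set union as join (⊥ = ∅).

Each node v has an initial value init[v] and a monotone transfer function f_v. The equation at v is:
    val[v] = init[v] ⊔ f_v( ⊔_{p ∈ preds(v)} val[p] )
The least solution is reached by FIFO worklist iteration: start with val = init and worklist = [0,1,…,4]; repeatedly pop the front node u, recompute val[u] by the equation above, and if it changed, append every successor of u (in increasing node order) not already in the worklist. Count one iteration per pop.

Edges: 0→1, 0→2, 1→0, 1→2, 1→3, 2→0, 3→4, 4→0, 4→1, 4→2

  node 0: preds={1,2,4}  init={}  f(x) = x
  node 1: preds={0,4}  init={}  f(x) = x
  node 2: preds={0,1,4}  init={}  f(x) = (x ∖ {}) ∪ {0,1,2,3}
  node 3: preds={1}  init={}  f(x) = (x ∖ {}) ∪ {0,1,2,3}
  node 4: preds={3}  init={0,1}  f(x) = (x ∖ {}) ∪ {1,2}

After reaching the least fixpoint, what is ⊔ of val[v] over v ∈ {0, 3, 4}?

{0,1,2,3}

Worklist (10 pops):
  #1 pop 0: in={0,1} → {0,1} (was {}); enqueue []
  #2 pop 1: in={0,1} → {0,1} (was {}); enqueue [0]
  #3 pop 2: in={0,1} → {0,1,2,3} (was {}); enqueue []
  #4 pop 3: in={0,1} → {0,1,2,3} (was {}); enqueue []
  #5 pop 4: in={0,1,2,3} → {0,1,2,3} (was {0,1}); enqueue [1,2]
  #6 pop 0: in={0,1,2,3} → {0,1,2,3} (was {0,1}); enqueue []
  #7 pop 1: in={0,1,2,3} → {0,1,2,3} (was {0,1}); enqueue [0,3]
  #8 pop 2: in={0,1,2,3} → {0,1,2,3} (no change)
  #9 pop 0: in={0,1,2,3} → {0,1,2,3} (no change)
  #10 pop 3: in={0,1,2,3} → {0,1,2,3} (no change)

Fixpoint:
  val[0] = {0,1,2,3}
  val[1] = {0,1,2,3}
  val[2] = {0,1,2,3}
  val[3] = {0,1,2,3}
  val[4] = {0,1,2,3}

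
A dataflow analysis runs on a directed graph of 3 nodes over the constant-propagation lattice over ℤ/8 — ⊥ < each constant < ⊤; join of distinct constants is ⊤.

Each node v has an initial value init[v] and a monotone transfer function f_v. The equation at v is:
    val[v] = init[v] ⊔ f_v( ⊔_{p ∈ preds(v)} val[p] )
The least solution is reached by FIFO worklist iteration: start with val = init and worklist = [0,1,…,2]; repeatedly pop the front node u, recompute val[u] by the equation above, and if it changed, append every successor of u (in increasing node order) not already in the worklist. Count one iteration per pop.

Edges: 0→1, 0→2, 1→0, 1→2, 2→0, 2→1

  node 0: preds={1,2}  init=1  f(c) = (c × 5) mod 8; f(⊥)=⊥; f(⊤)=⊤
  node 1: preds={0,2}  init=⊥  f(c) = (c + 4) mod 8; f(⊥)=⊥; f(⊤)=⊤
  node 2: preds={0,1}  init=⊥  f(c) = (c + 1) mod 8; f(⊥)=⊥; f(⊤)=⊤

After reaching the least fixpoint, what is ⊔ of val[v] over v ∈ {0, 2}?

⊤

Trace (7 dequeues):
  [1] u=0 | in ⊥ | out 1 | ==
  [2] u=1 | in 1 | out 5 | prev ⊥ | push {0}
  [3] u=2 | in ⊤ | out ⊤ | prev ⊥ | push {1}
  [4] u=0 | in ⊤ | out ⊤ | prev 1 | push {2}
  [5] u=1 | in ⊤ | out ⊤ | prev 5 | push {0}
  [6] u=2 | in ⊤ | out ⊤ | ==
  [7] u=0 | in ⊤ | out ⊤ | ==

Converged values:
  [0] ⊤
  [1] ⊤
  [2] ⊤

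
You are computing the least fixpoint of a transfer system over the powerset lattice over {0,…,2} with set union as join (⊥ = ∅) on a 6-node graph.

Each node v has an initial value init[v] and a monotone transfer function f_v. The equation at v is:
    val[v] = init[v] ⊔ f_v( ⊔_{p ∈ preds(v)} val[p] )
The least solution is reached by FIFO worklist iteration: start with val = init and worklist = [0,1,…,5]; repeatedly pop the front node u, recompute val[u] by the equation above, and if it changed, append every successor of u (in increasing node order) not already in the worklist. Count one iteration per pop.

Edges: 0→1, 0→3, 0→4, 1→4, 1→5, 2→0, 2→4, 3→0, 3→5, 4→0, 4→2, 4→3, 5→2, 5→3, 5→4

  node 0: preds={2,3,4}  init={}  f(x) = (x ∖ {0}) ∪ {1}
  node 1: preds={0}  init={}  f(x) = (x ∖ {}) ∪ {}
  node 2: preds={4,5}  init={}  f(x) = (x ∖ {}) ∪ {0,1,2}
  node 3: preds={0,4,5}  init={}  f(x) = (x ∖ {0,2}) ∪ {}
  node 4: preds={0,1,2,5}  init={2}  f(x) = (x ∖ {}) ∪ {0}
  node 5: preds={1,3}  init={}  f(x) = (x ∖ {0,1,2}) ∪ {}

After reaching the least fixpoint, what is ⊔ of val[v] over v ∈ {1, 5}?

{1,2}

Worklist (9 pops):
  #1 pop 0: in={2} → {1,2} (was {}); enqueue []
  #2 pop 1: in={1,2} → {1,2} (was {}); enqueue []
  #3 pop 2: in={2} → {0,1,2} (was {}); enqueue [0]
  #4 pop 3: in={1,2} → {1} (was {}); enqueue []
  #5 pop 4: in={0,1,2} → {0,1,2} (was {2}); enqueue [2,3]
  #6 pop 5: in={1,2} → {} (no change)
  #7 pop 0: in={0,1,2} → {1,2} (no change)
  #8 pop 2: in={0,1,2} → {0,1,2} (no change)
  #9 pop 3: in={0,1,2} → {1} (no change)

Fixpoint:
  val[0] = {1,2}
  val[1] = {1,2}
  val[2] = {0,1,2}
  val[3] = {1}
  val[4] = {0,1,2}
  val[5] = {}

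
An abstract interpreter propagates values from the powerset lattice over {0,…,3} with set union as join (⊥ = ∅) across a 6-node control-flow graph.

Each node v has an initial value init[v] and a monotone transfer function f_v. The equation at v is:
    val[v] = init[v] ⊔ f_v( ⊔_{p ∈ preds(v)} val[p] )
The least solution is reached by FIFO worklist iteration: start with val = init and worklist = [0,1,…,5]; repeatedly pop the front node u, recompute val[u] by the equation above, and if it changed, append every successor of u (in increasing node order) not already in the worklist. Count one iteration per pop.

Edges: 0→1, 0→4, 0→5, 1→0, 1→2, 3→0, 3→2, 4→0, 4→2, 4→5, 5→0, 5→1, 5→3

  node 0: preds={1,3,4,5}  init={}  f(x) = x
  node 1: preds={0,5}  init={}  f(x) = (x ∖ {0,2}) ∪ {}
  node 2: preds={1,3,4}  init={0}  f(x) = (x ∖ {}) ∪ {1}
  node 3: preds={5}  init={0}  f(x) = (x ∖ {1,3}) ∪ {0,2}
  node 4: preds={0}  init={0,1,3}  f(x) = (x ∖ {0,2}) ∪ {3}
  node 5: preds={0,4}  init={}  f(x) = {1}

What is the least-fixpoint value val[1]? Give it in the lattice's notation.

Trace (12 dequeues):
  [1] u=0 | in {0,1,3} | out {0,1,3} | prev {} | push {}
  [2] u=1 | in {0,1,3} | out {1,3} | prev {} | push {0}
  [3] u=2 | in {0,1,3} | out {0,1,3} | prev {0} | push {}
  [4] u=3 | in {} | out {0,2} | prev {0} | push {2}
  [5] u=4 | in {0,1,3} | out {0,1,3} | ==
  [6] u=5 | in {0,1,3} | out {1} | prev {} | push {1,3}
  [7] u=0 | in {0,1,2,3} | out {0,1,2,3} | prev {0,1,3} | push {4,5}
  [8] u=2 | in {0,1,2,3} | out {0,1,2,3} | prev {0,1,3} | push {}
  [9] u=1 | in {0,1,2,3} | out {1,3} | ==
  [10] u=3 | in {1} | out {0,2} | ==
  [11] u=4 | in {0,1,2,3} | out {0,1,3} | ==
  [12] u=5 | in {0,1,2,3} | out {1} | ==

Converged values:
  [0] {0,1,2,3}
  [1] {1,3}
  [2] {0,1,2,3}
  [3] {0,2}
  [4] {0,1,3}
  [5] {1}

{1,3}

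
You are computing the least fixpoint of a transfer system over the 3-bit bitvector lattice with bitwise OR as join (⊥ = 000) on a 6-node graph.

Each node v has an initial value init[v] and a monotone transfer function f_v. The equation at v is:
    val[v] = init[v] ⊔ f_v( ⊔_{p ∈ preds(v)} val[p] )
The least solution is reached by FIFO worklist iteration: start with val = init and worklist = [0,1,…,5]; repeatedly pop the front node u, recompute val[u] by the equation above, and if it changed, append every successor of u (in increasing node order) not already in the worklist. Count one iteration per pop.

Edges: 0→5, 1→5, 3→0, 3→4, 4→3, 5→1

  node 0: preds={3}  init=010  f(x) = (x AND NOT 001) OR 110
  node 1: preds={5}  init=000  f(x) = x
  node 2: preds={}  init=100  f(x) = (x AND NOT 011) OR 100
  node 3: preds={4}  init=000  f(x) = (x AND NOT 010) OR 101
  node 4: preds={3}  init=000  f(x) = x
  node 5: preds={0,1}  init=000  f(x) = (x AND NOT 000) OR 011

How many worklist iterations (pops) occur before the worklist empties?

10

Worklist (10 pops):
  #1 pop 0: in=000 → 110 (was 010); enqueue []
  #2 pop 1: in=000 → 000 (no change)
  #3 pop 2: in=000 → 100 (no change)
  #4 pop 3: in=000 → 101 (was 000); enqueue [0]
  #5 pop 4: in=101 → 101 (was 000); enqueue [3]
  #6 pop 5: in=110 → 111 (was 000); enqueue [1]
  #7 pop 0: in=101 → 110 (no change)
  #8 pop 3: in=101 → 101 (no change)
  #9 pop 1: in=111 → 111 (was 000); enqueue [5]
  #10 pop 5: in=111 → 111 (no change)

Fixpoint:
  val[0] = 110
  val[1] = 111
  val[2] = 100
  val[3] = 101
  val[4] = 101
  val[5] = 111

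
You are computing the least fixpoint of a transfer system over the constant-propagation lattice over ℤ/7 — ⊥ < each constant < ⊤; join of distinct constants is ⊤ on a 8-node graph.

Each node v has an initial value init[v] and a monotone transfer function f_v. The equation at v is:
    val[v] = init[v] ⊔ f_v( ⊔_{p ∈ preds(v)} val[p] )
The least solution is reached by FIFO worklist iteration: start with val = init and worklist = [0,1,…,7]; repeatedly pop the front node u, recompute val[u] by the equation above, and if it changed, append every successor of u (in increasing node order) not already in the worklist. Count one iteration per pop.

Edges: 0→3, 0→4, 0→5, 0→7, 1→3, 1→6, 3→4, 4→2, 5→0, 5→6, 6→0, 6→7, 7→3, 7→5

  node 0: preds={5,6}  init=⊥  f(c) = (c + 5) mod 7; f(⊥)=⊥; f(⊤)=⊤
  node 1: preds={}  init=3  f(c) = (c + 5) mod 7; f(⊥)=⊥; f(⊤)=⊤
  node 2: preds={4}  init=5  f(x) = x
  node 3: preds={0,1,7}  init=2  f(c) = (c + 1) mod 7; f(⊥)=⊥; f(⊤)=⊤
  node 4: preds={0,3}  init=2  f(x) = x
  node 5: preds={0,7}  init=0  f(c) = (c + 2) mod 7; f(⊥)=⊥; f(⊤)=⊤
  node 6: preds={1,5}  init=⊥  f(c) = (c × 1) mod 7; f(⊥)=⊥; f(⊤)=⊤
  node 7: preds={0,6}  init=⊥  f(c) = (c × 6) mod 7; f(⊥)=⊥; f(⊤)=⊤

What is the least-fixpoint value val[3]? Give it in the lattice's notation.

Iteration log — 16 steps:
  step 1. node 0  ⊔preds=0  new=5  old=⊥  +wl: 
  step 2. node 1  ⊔preds=⊥  new=3  stable
  step 3. node 2  ⊔preds=2  new=⊤  old=5  +wl: 
  step 4. node 3  ⊔preds=⊤  new=⊤  old=2  +wl: 
  step 5. node 4  ⊔preds=⊤  new=⊤  old=2  +wl: 2
  step 6. node 5  ⊔preds=5  new=0  stable
  step 7. node 6  ⊔preds=⊤  new=⊤  old=⊥  +wl: 0
  step 8. node 7  ⊔preds=⊤  new=⊤  old=⊥  +wl: 3,5
  step 9. node 2  ⊔preds=⊤  new=⊤  stable
  step 10. node 0  ⊔preds=⊤  new=⊤  old=5  +wl: 4,7
  step 11. node 3  ⊔preds=⊤  new=⊤  stable
  step 12. node 5  ⊔preds=⊤  new=⊤  old=0  +wl: 0,6
  step 13. node 4  ⊔preds=⊤  new=⊤  stable
  step 14. node 7  ⊔preds=⊤  new=⊤  stable
  step 15. node 0  ⊔preds=⊤  new=⊤  stable
  step 16. node 6  ⊔preds=⊤  new=⊤  stable

Least fixpoint reached:
  node 0: ⊤
  node 1: 3
  node 2: ⊤
  node 3: ⊤
  node 4: ⊤
  node 5: ⊤
  node 6: ⊤
  node 7: ⊤

⊤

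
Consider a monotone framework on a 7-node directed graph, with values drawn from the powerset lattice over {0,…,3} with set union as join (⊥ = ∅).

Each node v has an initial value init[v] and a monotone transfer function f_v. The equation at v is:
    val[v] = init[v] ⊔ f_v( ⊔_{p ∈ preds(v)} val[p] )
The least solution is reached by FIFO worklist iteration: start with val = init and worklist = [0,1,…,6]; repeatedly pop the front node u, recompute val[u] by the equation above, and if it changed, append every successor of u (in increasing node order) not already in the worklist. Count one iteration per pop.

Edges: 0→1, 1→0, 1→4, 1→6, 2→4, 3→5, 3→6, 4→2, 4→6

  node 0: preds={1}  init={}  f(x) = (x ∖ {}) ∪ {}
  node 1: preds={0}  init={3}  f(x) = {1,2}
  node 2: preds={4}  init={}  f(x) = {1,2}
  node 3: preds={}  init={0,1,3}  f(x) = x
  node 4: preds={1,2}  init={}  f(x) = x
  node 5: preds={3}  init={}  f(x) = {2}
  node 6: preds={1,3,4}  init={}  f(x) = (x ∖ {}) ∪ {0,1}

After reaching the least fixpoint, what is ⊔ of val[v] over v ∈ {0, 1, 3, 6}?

Trace (10 dequeues):
  [1] u=0 | in {3} | out {3} | prev {} | push {}
  [2] u=1 | in {3} | out {1,2,3} | prev {3} | push {0}
  [3] u=2 | in {} | out {1,2} | prev {} | push {}
  [4] u=3 | in {} | out {0,1,3} | ==
  [5] u=4 | in {1,2,3} | out {1,2,3} | prev {} | push {2}
  [6] u=5 | in {0,1,3} | out {2} | prev {} | push {}
  [7] u=6 | in {0,1,2,3} | out {0,1,2,3} | prev {} | push {}
  [8] u=0 | in {1,2,3} | out {1,2,3} | prev {3} | push {1}
  [9] u=2 | in {1,2,3} | out {1,2} | ==
  [10] u=1 | in {1,2,3} | out {1,2,3} | ==

Converged values:
  [0] {1,2,3}
  [1] {1,2,3}
  [2] {1,2}
  [3] {0,1,3}
  [4] {1,2,3}
  [5] {2}
  [6] {0,1,2,3}

{0,1,2,3}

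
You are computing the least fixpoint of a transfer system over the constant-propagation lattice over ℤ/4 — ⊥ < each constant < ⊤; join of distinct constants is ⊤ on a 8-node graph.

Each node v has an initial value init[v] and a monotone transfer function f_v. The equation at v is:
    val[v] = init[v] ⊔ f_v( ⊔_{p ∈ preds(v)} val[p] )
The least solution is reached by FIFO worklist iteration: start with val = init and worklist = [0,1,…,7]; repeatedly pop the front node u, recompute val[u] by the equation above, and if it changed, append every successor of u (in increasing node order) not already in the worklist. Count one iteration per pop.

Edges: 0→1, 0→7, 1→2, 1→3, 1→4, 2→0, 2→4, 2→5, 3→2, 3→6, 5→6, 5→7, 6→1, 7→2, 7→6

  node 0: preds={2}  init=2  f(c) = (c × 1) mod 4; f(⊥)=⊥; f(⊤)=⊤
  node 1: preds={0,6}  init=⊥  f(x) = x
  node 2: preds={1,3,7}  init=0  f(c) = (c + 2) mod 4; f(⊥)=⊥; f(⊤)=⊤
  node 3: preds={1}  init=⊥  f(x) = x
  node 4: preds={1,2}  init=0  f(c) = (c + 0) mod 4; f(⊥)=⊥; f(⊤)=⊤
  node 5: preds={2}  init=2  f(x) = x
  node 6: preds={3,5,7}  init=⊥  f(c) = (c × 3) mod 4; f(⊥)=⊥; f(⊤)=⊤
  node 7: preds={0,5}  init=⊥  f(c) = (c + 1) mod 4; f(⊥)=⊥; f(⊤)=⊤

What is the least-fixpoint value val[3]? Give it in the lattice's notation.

⊤

Worklist (12 pops):
  #1 pop 0: in=0 → ⊤ (was 2); enqueue []
  #2 pop 1: in=⊤ → ⊤ (was ⊥); enqueue []
  #3 pop 2: in=⊤ → ⊤ (was 0); enqueue [0]
  #4 pop 3: in=⊤ → ⊤ (was ⊥); enqueue [2]
  #5 pop 4: in=⊤ → ⊤ (was 0); enqueue []
  #6 pop 5: in=⊤ → ⊤ (was 2); enqueue []
  #7 pop 6: in=⊤ → ⊤ (was ⊥); enqueue [1]
  #8 pop 7: in=⊤ → ⊤ (was ⊥); enqueue [6]
  #9 pop 0: in=⊤ → ⊤ (no change)
  #10 pop 2: in=⊤ → ⊤ (no change)
  #11 pop 1: in=⊤ → ⊤ (no change)
  #12 pop 6: in=⊤ → ⊤ (no change)

Fixpoint:
  val[0] = ⊤
  val[1] = ⊤
  val[2] = ⊤
  val[3] = ⊤
  val[4] = ⊤
  val[5] = ⊤
  val[6] = ⊤
  val[7] = ⊤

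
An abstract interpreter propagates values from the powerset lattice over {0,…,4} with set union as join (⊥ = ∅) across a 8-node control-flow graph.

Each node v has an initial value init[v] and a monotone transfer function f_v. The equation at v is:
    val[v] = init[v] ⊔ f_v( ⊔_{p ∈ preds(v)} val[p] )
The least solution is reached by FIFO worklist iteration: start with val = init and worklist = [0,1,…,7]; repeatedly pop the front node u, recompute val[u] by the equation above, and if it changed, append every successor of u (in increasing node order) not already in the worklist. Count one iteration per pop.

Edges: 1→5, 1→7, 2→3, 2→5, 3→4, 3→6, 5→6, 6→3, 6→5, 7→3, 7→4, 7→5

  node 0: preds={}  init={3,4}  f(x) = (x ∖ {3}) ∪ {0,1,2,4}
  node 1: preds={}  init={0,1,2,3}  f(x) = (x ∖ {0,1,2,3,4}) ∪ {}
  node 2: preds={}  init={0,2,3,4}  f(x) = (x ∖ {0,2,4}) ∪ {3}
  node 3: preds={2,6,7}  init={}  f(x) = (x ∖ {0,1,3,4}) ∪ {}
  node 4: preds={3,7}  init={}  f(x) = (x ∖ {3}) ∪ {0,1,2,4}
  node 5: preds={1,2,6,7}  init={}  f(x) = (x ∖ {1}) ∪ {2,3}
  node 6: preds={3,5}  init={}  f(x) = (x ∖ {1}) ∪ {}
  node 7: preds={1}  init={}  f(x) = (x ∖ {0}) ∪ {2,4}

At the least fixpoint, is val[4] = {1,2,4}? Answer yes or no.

Iteration log — 11 steps:
  step 1. node 0  ⊔preds={}  new={0,1,2,3,4}  old={3,4}  +wl: 
  step 2. node 1  ⊔preds={}  new={0,1,2,3}  stable
  step 3. node 2  ⊔preds={}  new={0,2,3,4}  stable
  step 4. node 3  ⊔preds={0,2,3,4}  new={2}  old={}  +wl: 
  step 5. node 4  ⊔preds={2}  new={0,1,2,4}  old={}  +wl: 
  step 6. node 5  ⊔preds={0,1,2,3,4}  new={0,2,3,4}  old={}  +wl: 
  step 7. node 6  ⊔preds={0,2,3,4}  new={0,2,3,4}  old={}  +wl: 3,5
  step 8. node 7  ⊔preds={0,1,2,3}  new={1,2,3,4}  old={}  +wl: 4
  step 9. node 3  ⊔preds={0,1,2,3,4}  new={2}  stable
  step 10. node 5  ⊔preds={0,1,2,3,4}  new={0,2,3,4}  stable
  step 11. node 4  ⊔preds={1,2,3,4}  new={0,1,2,4}  stable

Least fixpoint reached:
  node 0: {0,1,2,3,4}
  node 1: {0,1,2,3}
  node 2: {0,2,3,4}
  node 3: {2}
  node 4: {0,1,2,4}
  node 5: {0,2,3,4}
  node 6: {0,2,3,4}
  node 7: {1,2,3,4}

no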